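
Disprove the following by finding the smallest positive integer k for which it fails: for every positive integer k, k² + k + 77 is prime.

k = 6

Check each positive integer k in order until k² + k + 77 is not prime.
k = 1: k² + k + 77 = 79, prime.
k = 2: k² + k + 77 = 83, prime.
k = 3: k² + k + 77 = 89, prime.
k = 4: k² + k + 77 = 97, prime.
k = 5: k² + k + 77 = 107, prime.
k = 6: k² + k + 77 = 119 = 7 × 17, composite.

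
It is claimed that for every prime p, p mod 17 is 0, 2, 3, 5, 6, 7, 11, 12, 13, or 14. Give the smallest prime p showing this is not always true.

A counterexample is any prime p such that the claim fails; we check each in order.
The first 13 eligible values, up to p = 41, all satisfy the conclusion.
p = 43: 43 mod 17 = 9 — not in {0, 2, 3, 5, 6, 7, 11, 12, 13, 14}.

p = 43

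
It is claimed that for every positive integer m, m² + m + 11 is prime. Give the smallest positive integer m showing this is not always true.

m = 10

For m = 1, 2, 3, 4, 5, 6, 7, 8, 9 the conclusion holds.
m = 10: m² + m + 11 = 121 = 11 × 11, composite.
So m = 10 is the smallest counterexample.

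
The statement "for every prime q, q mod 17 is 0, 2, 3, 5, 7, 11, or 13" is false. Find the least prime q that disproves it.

A counterexample is any prime q such that the claim fails; we check each in order.
For q = 2, 3, 5, 7, 11, 13, 17, 19 the conclusion holds.
q = 23: 23 mod 17 = 6 — not in {0, 2, 3, 5, 7, 11, 13}.

q = 23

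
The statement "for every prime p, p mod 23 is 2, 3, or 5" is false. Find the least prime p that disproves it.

Check each prime p in order until the claim fails.
For p = 2, 3, 5 the conclusion holds.
p = 7: 7 mod 23 = 7 — not in {2, 3, 5}.

p = 7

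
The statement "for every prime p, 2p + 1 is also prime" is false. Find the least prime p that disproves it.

A counterexample is any prime p such that 2p + 1 is not prime; we check each in order.
p = 2: 2p + 1 = 5, prime.
p = 3: 2p + 1 = 7, prime.
p = 5: 2p + 1 = 11, prime.
p = 7: 2p + 1 = 15 = 3 × 5, not prime.

p = 7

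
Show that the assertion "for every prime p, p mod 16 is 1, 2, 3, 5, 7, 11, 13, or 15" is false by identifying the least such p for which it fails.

p = 41

The first 12 eligible values, up to p = 37, all satisfy the conclusion.
p = 41: 41 mod 16 = 9 — not in {1, 2, 3, 5, 7, 11, 13, 15}.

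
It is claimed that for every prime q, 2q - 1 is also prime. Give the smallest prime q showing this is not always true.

q = 5

A counterexample is any prime q such that 2q - 1 is not prime; we check each in order.
q = 2: 2q - 1 = 3, prime.
q = 3: 2q - 1 = 5, prime.
q = 5: 2q - 1 = 9 = 3 × 3, not prime.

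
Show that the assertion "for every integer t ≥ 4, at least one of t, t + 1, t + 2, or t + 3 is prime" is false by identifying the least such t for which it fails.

A counterexample is any integer t ≥ 4 such that t, t + 1, t + 2, t + 3 are all composite; we check each in order.
For t = 4, 5, 6, 7, …, 21, 22, 23 the conclusion holds.
t = 24: 24 = 2 × 12; 25 = 5 × 5; 26 = 2 × 13; 27 = 3 × 9 — all composite.

t = 24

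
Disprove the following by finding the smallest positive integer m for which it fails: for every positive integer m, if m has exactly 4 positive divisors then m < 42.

A counterexample is any positive integer m such that m has exactly 4 positive divisors but the claim fails; we check each in order.
For m = 6, 8, 10, 14, …, 35, 38, 39 the conclusion holds.
m = 46: τ(46) = 4; 46 ≥ 42.
So m = 46 is the smallest counterexample.

m = 46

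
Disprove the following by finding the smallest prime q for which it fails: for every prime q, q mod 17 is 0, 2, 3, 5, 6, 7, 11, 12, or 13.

Check each prime q in order until the claim fails.
For q = 2, 3, 5, 7, 11, 13, 17, 19, 23, 29 the conclusion holds.
q = 31: 31 mod 17 = 14 — not in {0, 2, 3, 5, 6, 7, 11, 12, 13}.
So q = 31 is the smallest counterexample.

q = 31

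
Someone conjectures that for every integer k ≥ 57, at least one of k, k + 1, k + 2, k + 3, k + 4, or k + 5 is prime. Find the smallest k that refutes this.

k = 90

For k = 57, 58, 59, 60, …, 87, 88, 89 the conclusion holds.
k = 90: 90 = 2 × 45; 91 = 7 × 13; 92 = 2 × 46; 93 = 3 × 31; 94 = 2 × 47; 95 = 5 × 19 — all composite.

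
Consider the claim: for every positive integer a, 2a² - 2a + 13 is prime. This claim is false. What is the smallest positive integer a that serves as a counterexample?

a = 3

A counterexample is any positive integer a such that 2a² - 2a + 13 is not prime; we check each in order.
a = 1: 2a² - 2a + 13 = 13, prime.
a = 2: 2a² - 2a + 13 = 17, prime.
a = 3: 2a² - 2a + 13 = 25 = 5 × 5, composite.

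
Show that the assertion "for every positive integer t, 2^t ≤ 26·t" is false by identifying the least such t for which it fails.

The first 7 eligible values, up to t = 7, all satisfy the conclusion.
t = 8: 2^t = 256 and 26·t = 208, so 256 > 208.

t = 8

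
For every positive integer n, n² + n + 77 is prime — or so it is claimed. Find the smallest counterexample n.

A counterexample is any positive integer n such that n² + n + 77 is not prime; we check each in order.
The first 5 eligible values, up to n = 5, all satisfy the conclusion.
n = 6: n² + n + 77 = 119 = 7 × 17, composite.

n = 6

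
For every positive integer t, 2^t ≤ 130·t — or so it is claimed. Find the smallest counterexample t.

t = 11

We need the least positive integer t for which 2^t > 130·t.
For t = 1, 2, 3, 4, 5, 6, 7, 8, 9, 10 the conclusion holds.
t = 11: 2^t = 2048 and 130·t = 1430, so 2048 > 1430.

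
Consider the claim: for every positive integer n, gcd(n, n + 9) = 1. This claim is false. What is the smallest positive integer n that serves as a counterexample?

n = 1: gcd(1, 10) = 1.
n = 2: gcd(2, 11) = 1.
n = 3: gcd(3, 12) = 3.

n = 3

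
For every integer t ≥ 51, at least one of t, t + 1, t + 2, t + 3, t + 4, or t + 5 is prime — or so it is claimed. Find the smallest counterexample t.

For t = 51, 52, 53, 54, …, 87, 88, 89 the conclusion holds.
t = 90: 90 = 2 × 45; 91 = 7 × 13; 92 = 2 × 46; 93 = 3 × 31; 94 = 2 × 47; 95 = 5 × 19 — all composite.

t = 90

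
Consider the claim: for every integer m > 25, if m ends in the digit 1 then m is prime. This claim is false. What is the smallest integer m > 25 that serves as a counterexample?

Check each integer m > 25 in order until m ends in the digit 1 but m is not prime.
m = 31: 31 ends in 1 and is prime.
m = 41: 41 ends in 1 and is prime.
m = 51: 51 ends in 1; 51 = 3 × 17, composite.

m = 51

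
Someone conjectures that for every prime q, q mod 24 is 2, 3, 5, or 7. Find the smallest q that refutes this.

Check each prime q in order until the claim fails.
The first 4 eligible values, up to q = 7, all satisfy the conclusion.
q = 11: 11 mod 24 = 11 — not in {2, 3, 5, 7}.

q = 11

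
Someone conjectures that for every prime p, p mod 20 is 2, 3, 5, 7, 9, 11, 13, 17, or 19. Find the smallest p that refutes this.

p = 41

We need the least prime p for which the claim fails.
For p = 2, 3, 5, 7, …, 29, 31, 37 the conclusion holds.
p = 41: 41 mod 20 = 1 — not in {2, 3, 5, 7, 9, 11, 13, 17, 19}.
Thus p = 41 disproves the claim, and no smaller p works.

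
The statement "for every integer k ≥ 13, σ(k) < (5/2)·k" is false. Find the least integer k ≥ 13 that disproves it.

A counterexample is any integer k ≥ 13 such that the claim fails; we check each in order.
The first 11 eligible values, up to k = 23, all satisfy the conclusion.
k = 24: σ(24) = 60; 60 ≥ 60.
Thus k = 24 disproves the claim, and no smaller k works.

k = 24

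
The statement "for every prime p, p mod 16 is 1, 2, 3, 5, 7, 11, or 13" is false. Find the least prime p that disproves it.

A counterexample is any prime p such that the claim fails; we check each in order.
The first 10 eligible values, up to p = 29, all satisfy the conclusion.
p = 31: 31 mod 16 = 15 — not in {1, 2, 3, 5, 7, 11, 13}.
Thus p = 31 disproves the claim, and no smaller p works.

p = 31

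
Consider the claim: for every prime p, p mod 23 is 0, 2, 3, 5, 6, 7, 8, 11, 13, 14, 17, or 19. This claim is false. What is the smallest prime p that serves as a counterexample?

We need the least prime p for which the claim fails.
The first 12 eligible values, up to p = 37, all satisfy the conclusion.
p = 41: 41 mod 23 = 18 — not in {0, 2, 3, 5, 6, 7, 8, 11, 13, 14, 17, 19}.
Thus p = 41 disproves the claim, and no smaller p works.

p = 41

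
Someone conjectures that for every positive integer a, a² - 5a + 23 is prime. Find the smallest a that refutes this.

a = 19

We need the least positive integer a for which a² - 5a + 23 is not prime.
For a = 1, 2, 3, 4, …, 16, 17, 18 the conclusion holds.
a = 19: a² - 5a + 23 = 289 = 17 × 17, composite.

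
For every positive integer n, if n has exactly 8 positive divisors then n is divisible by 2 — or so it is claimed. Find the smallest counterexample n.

A counterexample is any positive integer n such that n has exactly 8 positive divisors but n is not divisible by 2; we check each in order.
For n = 24, 30, 40, 42, …, 88, 102, 104 the conclusion holds.
n = 105: τ(105) = 8; 105 mod 2 = 1.
Hence n = 105 is a counterexample.

n = 105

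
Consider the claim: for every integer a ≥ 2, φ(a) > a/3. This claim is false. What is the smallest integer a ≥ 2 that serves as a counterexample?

a = 2: φ(2) = 1 and 2/3 = 2/3, so φ(2) > 2/3.
a = 3: φ(3) = 2 and 3/3 = 1, so φ(3) > 3/3.
a = 4: φ(4) = 2 and 4/3 = 4/3, so φ(4) > 4/3.
a = 5: φ(5) = 4 and 5/3 = 5/3, so φ(5) > 5/3.
a = 6: φ(6) = 2 and 6/3 = 2, so φ(6) ≤ 6/3.

a = 6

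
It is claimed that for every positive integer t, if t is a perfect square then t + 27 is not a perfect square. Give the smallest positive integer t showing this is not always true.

t = 9

We need the least positive integer t for which t is a perfect square but t + 27 is a perfect square.
For t = 1, 4 the conclusion holds.
t = 9: 9 = 3² and 9 + 27 = 36 = 6².
Hence t = 9 is a counterexample.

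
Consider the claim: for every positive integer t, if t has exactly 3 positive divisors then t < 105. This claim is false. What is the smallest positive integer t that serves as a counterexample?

t = 121

Check each positive integer t in order until t has exactly 3 positive divisors but the claim fails.
The first 4 eligible values, up to t = 49, all satisfy the conclusion.
t = 121: τ(121) = 3; 121 ≥ 105.
Thus t = 121 disproves the claim, and no smaller t works.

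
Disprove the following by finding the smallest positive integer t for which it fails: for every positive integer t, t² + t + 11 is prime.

We need the least positive integer t for which t² + t + 11 is not prime.
For t = 1, 2, 3, 4, 5, 6, 7, 8, 9 the conclusion holds.
t = 10: t² + t + 11 = 121 = 11 × 11, composite.

t = 10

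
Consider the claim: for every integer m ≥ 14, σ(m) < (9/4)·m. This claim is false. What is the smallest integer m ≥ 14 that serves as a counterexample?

The first 10 eligible values, up to m = 23, all satisfy the conclusion.
m = 24: σ(24) = 60; 60 ≥ 54.
So m = 24 is the smallest counterexample.

m = 24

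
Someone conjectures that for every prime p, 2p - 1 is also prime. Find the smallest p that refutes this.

p = 5

We need the least prime p for which 2p - 1 is not prime.
For p = 2, 3 the conclusion holds.
p = 5: 2p - 1 = 9 = 3 × 3, not prime.
So p = 5 is the smallest counterexample.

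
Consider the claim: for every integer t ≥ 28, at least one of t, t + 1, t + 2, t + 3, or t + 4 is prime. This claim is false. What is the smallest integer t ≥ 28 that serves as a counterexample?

We need the least integer t ≥ 28 for which t, t + 1, t + 2, t + 3, t + 4 are all composite.
For t = 28, 29, 30, 31 the conclusion holds.
t = 32: 32 = 2 × 16; 33 = 3 × 11; 34 = 2 × 17; 35 = 5 × 7; 36 = 2 × 18 — all composite.

t = 32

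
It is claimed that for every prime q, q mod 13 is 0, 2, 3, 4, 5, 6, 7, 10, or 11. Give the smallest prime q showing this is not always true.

Check each prime q in order until the claim fails.
For q = 2, 3, 5, 7, …, 37, 41, 43 the conclusion holds.
q = 47: 47 mod 13 = 8 — not in {0, 2, 3, 4, 5, 6, 7, 10, 11}.

q = 47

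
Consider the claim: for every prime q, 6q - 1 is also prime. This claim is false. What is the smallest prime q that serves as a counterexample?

Check each prime q in order until 6q - 1 is not prime.
For q = 2, 3, 5, 7 the conclusion holds.
q = 11: 6q - 1 = 65 = 5 × 13, not prime.

q = 11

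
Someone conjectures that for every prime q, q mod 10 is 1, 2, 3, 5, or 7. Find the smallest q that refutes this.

q = 19

Check each prime q in order until the claim fails.
q = 2: 2 mod 10 = 2.
q = 3: 3 mod 10 = 3.
q = 5: 5 mod 10 = 5.
q = 7: 7 mod 10 = 7.
q = 11: 11 mod 10 = 1.
q = 13: 13 mod 10 = 3.
q = 17: 17 mod 10 = 7.
q = 19: 19 mod 10 = 9 — not in {1, 2, 3, 5, 7}.
Hence q = 19 is a counterexample.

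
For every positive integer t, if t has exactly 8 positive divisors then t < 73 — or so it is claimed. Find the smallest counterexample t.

t = 78

For t = 24, 30, 40, 42, 54, 56, 66, 70 the conclusion holds.
t = 78: τ(78) = 8; 78 ≥ 73.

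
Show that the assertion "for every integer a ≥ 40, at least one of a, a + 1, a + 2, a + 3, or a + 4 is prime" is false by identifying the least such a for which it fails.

We need the least integer a ≥ 40 for which a, a + 1, a + 2, a + 3, a + 4 are all composite.
The first 8 eligible values, up to a = 47, all satisfy the conclusion.
a = 48: 48 = 2 × 24; 49 = 7 × 7; 50 = 2 × 25; 51 = 3 × 17; 52 = 2 × 26 — all composite.
Thus a = 48 disproves the claim, and no smaller a works.

a = 48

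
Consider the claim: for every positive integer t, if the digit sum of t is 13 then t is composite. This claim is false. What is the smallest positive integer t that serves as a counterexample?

For t = 49, 58 the conclusion holds.
t = 67: digit sum 13; 67 is prime, not composite.

t = 67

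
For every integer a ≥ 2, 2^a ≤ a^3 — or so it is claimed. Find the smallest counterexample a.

The first 8 eligible values, up to a = 9, all satisfy the conclusion.
a = 10: 2^a = 1024 and a^3 = 1000, so 1024 > 1000.

a = 10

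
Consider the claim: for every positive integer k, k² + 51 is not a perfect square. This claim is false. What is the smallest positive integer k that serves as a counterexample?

We need the least positive integer k for which k² + 51 is a perfect square.
For k = 1, 2, 3, 4, 5, 6 the conclusion holds.
k = 7: 7² + 51 = 100 = 10², a perfect square.
So k = 7 is the smallest counterexample.

k = 7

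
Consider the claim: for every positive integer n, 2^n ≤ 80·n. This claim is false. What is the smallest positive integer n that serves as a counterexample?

Check each positive integer n in order until 2^n > 80·n.
For n = 1, 2, 3, 4, 5, 6, 7, 8, 9 the conclusion holds.
n = 10: 2^n = 1024 and 80·n = 800, so 1024 > 800.
Thus n = 10 disproves the claim, and no smaller n works.

n = 10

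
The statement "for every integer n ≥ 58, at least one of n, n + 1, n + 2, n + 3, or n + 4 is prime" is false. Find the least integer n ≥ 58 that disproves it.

n = 62

We need the least integer n ≥ 58 for which n, n + 1, n + 2, n + 3, n + 4 are all composite.
n = 58: 59 is prime.
n = 59: 59 is prime.
n = 60: 61 is prime.
n = 61: 61 is prime.
n = 62: 62 = 2 × 31; 63 = 3 × 21; 64 = 2 × 32; 65 = 5 × 13; 66 = 2 × 33 — all composite.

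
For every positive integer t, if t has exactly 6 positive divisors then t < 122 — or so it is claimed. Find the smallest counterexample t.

t = 124

The first 18 eligible values, up to t = 117, all satisfy the conclusion.
t = 124: τ(124) = 6; 124 ≥ 122.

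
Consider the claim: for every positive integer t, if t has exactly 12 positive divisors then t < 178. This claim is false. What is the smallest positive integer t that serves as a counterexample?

t = 198

Check each positive integer t in order until t has exactly 12 positive divisors but the claim fails.
The first 12 eligible values, up to t = 160, all satisfy the conclusion.
t = 198: τ(198) = 12; 198 ≥ 178.
Hence t = 198 is a counterexample.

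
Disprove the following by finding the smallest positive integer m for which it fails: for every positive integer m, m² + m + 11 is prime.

m = 10

For m = 1, 2, 3, 4, 5, 6, 7, 8, 9 the conclusion holds.
m = 10: m² + m + 11 = 121 = 11 × 11, composite.
So m = 10 is the smallest counterexample.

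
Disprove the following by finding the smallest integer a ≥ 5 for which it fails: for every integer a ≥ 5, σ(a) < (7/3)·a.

a = 12

The first 7 eligible values, up to a = 11, all satisfy the conclusion.
a = 12: σ(12) = 28; 28 ≥ 28.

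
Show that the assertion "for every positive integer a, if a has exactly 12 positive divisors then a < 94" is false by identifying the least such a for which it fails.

a = 60: τ(60) = 12; 60 < 94.
a = 72: τ(72) = 12; 72 < 94.
a = 84: τ(84) = 12; 84 < 94.
a = 90: τ(90) = 12; 90 < 94.
a = 96: τ(96) = 12; 96 ≥ 94.
So a = 96 is the smallest counterexample.

a = 96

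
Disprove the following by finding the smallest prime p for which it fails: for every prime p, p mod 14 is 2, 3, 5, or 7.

p = 11

We need the least prime p for which the claim fails.
The first 4 eligible values, up to p = 7, all satisfy the conclusion.
p = 11: 11 mod 14 = 11 — not in {2, 3, 5, 7}.
Hence p = 11 is a counterexample.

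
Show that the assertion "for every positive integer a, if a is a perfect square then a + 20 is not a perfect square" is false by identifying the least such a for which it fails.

Check each positive integer a in order until a is a perfect square but a + 20 is a perfect square.
For a = 1, 4, 9 the conclusion holds.
a = 16: 16 = 4² and 16 + 20 = 36 = 6².

a = 16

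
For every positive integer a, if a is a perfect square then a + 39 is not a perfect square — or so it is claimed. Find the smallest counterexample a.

a = 25

Check each positive integer a in order until a is a perfect square but a + 39 is a perfect square.
For a = 1, 4, 9, 16 the conclusion holds.
a = 25: 25 = 5² and 25 + 39 = 64 = 8².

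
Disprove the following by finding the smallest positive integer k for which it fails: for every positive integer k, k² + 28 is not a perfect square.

A counterexample is any positive integer k such that k² + 28 is a perfect square; we check each in order.
The first 5 eligible values, up to k = 5, all satisfy the conclusion.
k = 6: 6² + 28 = 64 = 8², a perfect square.

k = 6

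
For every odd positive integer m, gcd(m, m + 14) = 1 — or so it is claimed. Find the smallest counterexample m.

m = 1: gcd(1, 15) = 1.
m = 3: gcd(3, 17) = 1.
m = 5: gcd(5, 19) = 1.
m = 7: gcd(7, 21) = 7.
Thus m = 7 disproves the claim, and no smaller m works.

m = 7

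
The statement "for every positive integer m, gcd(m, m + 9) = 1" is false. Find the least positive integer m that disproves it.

m = 3

m = 1: gcd(1, 10) = 1.
m = 2: gcd(2, 11) = 1.
m = 3: gcd(3, 12) = 3.
So m = 3 is the smallest counterexample.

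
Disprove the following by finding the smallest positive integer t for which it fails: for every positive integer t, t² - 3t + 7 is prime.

t = 1: t² - 3t + 7 = 5, prime.
t = 2: t² - 3t + 7 = 5, prime.
t = 3: t² - 3t + 7 = 7, prime.
t = 4: t² - 3t + 7 = 11, prime.
t = 5: t² - 3t + 7 = 17, prime.
t = 6: t² - 3t + 7 = 25 = 5 × 5, composite.
So t = 6 is the smallest counterexample.

t = 6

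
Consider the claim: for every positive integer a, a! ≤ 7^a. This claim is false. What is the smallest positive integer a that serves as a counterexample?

We need the least positive integer a for which a! > 7^a.
For a = 1, 2, 3, 4, …, 14, 15, 16 the conclusion holds.
a = 17: a! = 355687428096000 and 7^a = 232630513987207, so 355687428096000 > 232630513987207.
So a = 17 is the smallest counterexample.

a = 17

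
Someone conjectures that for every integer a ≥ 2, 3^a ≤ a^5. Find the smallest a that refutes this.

Check each integer a ≥ 2 in order until 3^a > a^5.
For a = 2, 3, 4, 5, 6, 7, 8, 9, 10 the conclusion holds.
a = 11: 3^a = 177147 and a^5 = 161051, so 177147 > 161051.

a = 11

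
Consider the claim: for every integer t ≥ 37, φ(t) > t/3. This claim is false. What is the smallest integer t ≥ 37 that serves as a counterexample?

t = 42

t = 37: φ(37) = 36 and 37/3 = 37/3, so φ(37) > 37/3.
t = 38: φ(38) = 18 and 38/3 = 38/3, so φ(38) > 38/3.
t = 39: φ(39) = 24 and 39/3 = 13, so φ(39) > 39/3.
t = 40: φ(40) = 16 and 40/3 = 40/3, so φ(40) > 40/3.
t = 41: φ(41) = 40 and 41/3 = 41/3, so φ(41) > 41/3.
t = 42: φ(42) = 12 and 42/3 = 14, so φ(42) ≤ 42/3.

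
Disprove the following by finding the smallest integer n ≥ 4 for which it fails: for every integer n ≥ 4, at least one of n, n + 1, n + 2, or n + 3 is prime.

For n = 4, 5, 6, 7, …, 21, 22, 23 the conclusion holds.
n = 24: 24 = 2 × 12; 25 = 5 × 5; 26 = 2 × 13; 27 = 3 × 9 — all composite.
Thus n = 24 disproves the claim, and no smaller n works.

n = 24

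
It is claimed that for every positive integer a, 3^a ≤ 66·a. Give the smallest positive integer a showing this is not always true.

a = 6

a = 1: 3^a = 3 and 66·a = 66, so 3 ≤ 66.
a = 2: 3^a = 9 and 66·a = 132, so 9 ≤ 132.
a = 3: 3^a = 27 and 66·a = 198, so 27 ≤ 198.
a = 4: 3^a = 81 and 66·a = 264, so 81 ≤ 264.
a = 5: 3^a = 243 and 66·a = 330, so 243 ≤ 330.
a = 6: 3^a = 729 and 66·a = 396, so 729 > 396.
So a = 6 is the smallest counterexample.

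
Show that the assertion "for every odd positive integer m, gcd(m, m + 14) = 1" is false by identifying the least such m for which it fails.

m = 7

We need the least odd positive integer m for which gcd(m, m + 14) > 1.
m = 1: gcd(1, 15) = 1.
m = 3: gcd(3, 17) = 1.
m = 5: gcd(5, 19) = 1.
m = 7: gcd(7, 21) = 7.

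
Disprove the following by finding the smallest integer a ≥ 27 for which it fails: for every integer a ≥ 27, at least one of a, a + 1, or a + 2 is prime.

Check each integer a ≥ 27 in order until a, a + 1, a + 2 are all composite.
a = 27: 29 is prime.
a = 28: 29 is prime.
a = 29: 29 is prime.
a = 30: 31 is prime.
a = 31: 31 is prime.
a = 32: 32 = 2 × 16; 33 = 3 × 11; 34 = 2 × 17 — all composite.

a = 32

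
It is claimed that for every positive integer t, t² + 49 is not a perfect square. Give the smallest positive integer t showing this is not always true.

A counterexample is any positive integer t such that t² + 49 is a perfect square; we check each in order.
For t = 1, 2, 3, 4, …, 21, 22, 23 the conclusion holds.
t = 24: 24² + 49 = 625 = 25², a perfect square.

t = 24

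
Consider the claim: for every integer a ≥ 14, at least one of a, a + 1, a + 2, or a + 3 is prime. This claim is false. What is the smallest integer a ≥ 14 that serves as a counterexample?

We need the least integer a ≥ 14 for which a, a + 1, a + 2, a + 3 are all composite.
For a = 14, 15, 16, 17, 18, 19, 20, 21, 22, 23 the conclusion holds.
a = 24: 24 = 2 × 12; 25 = 5 × 5; 26 = 2 × 13; 27 = 3 × 9 — all composite.

a = 24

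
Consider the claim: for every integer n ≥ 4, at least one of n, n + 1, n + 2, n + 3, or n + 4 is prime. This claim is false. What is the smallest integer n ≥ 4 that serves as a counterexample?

n = 24

We need the least integer n ≥ 4 for which n, n + 1, n + 2, n + 3, n + 4 are all composite.
For n = 4, 5, 6, 7, …, 21, 22, 23 the conclusion holds.
n = 24: 24 = 2 × 12; 25 = 5 × 5; 26 = 2 × 13; 27 = 3 × 9; 28 = 2 × 14 — all composite.
Hence n = 24 is a counterexample.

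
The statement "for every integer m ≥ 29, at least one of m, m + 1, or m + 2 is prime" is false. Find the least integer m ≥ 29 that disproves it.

We need the least integer m ≥ 29 for which m, m + 1, m + 2 are all composite.
For m = 29, 30, 31 the conclusion holds.
m = 32: 32 = 2 × 16; 33 = 3 × 11; 34 = 2 × 17 — all composite.
Thus m = 32 disproves the claim, and no smaller m works.

m = 32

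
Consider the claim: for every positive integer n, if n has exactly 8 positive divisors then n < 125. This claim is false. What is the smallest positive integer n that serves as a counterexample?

n = 128

Check each positive integer n in order until n has exactly 8 positive divisors but the claim fails.
For n = 24, 30, 40, 42, …, 105, 110, 114 the conclusion holds.
n = 128: τ(128) = 8; 128 ≥ 125.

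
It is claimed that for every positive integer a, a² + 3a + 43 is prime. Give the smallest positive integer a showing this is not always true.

We need the least positive integer a for which a² + 3a + 43 is not prime.
For a = 1, 2, 3, 4, …, 36, 37, 38 the conclusion holds.
a = 39: a² + 3a + 43 = 1681 = 41 × 41, composite.
Hence a = 39 is a counterexample.

a = 39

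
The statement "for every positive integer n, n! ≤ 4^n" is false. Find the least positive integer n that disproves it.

n = 9

n = 1: n! = 1 and 4^n = 4, so 1 ≤ 4.
n = 2: n! = 2 and 4^n = 16, so 2 ≤ 16.
n = 3: n! = 6 and 4^n = 64, so 6 ≤ 64.
n = 4: n! = 24 and 4^n = 256, so 24 ≤ 256.
n = 5: n! = 120 and 4^n = 1024, so 120 ≤ 1024.
n = 6: n! = 720 and 4^n = 4096, so 720 ≤ 4096.
n = 7: n! = 5040 and 4^n = 16384, so 5040 ≤ 16384.
n = 8: n! = 40320 and 4^n = 65536, so 40320 ≤ 65536.
n = 9: n! = 362880 and 4^n = 262144, so 362880 > 262144.
So n = 9 is the smallest counterexample.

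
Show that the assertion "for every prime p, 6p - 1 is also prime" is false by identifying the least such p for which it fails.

p = 11

The first 4 eligible values, up to p = 7, all satisfy the conclusion.
p = 11: 6p - 1 = 65 = 5 × 13, not prime.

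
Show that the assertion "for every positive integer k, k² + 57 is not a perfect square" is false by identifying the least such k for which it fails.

k = 8

Check each positive integer k in order until k² + 57 is a perfect square.
For k = 1, 2, 3, 4, 5, 6, 7 the conclusion holds.
k = 8: 8² + 57 = 121 = 11², a perfect square.
Hence k = 8 is a counterexample.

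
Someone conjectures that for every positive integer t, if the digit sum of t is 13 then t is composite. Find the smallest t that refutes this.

t = 67

A counterexample is any positive integer t such that the digit sum of t is 13 but t is prime; we check each in order.
t = 49: digit sum 13; 49 is composite.
t = 58: digit sum 13; 58 is composite.
t = 67: digit sum 13; 67 is prime, not composite.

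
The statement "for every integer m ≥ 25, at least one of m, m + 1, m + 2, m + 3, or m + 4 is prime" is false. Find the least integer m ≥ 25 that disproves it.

m = 32

The first 7 eligible values, up to m = 31, all satisfy the conclusion.
m = 32: 32 = 2 × 16; 33 = 3 × 11; 34 = 2 × 17; 35 = 5 × 7; 36 = 2 × 18 — all composite.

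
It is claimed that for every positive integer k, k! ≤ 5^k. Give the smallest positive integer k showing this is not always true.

Check each positive integer k in order until k! > 5^k.
For k = 1, 2, 3, 4, …, 9, 10, 11 the conclusion holds.
k = 12: k! = 479001600 and 5^k = 244140625, so 479001600 > 244140625.
So k = 12 is the smallest counterexample.

k = 12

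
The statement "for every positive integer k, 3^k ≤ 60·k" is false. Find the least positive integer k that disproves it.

Check each positive integer k in order until 3^k > 60·k.
The first 5 eligible values, up to k = 5, all satisfy the conclusion.
k = 6: 3^k = 729 and 60·k = 360, so 729 > 360.
Hence k = 6 is a counterexample.

k = 6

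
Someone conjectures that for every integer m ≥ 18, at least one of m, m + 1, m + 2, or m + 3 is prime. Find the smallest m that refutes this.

m = 24

Check each integer m ≥ 18 in order until m, m + 1, m + 2, m + 3 are all composite.
m = 18: 19 is prime.
m = 19: 19 is prime.
m = 20: 23 is prime.
m = 21: 23 is prime.
m = 22: 23 is prime.
m = 23: 23 is prime.
m = 24: 24 = 2 × 12; 25 = 5 × 5; 26 = 2 × 13; 27 = 3 × 9 — all composite.
Thus m = 24 disproves the claim, and no smaller m works.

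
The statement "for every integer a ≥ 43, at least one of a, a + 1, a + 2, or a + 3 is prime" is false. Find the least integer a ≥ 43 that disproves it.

a = 43: 43 is prime.
a = 44: 47 is prime.
a = 45: 47 is prime.
a = 46: 47 is prime.
a = 47: 47 is prime.
a = 48: 48 = 2 × 24; 49 = 7 × 7; 50 = 2 × 25; 51 = 3 × 17 — all composite.

a = 48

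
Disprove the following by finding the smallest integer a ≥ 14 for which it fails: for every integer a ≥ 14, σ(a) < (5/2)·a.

a = 24

We need the least integer a ≥ 14 for which the claim fails.
The first 10 eligible values, up to a = 23, all satisfy the conclusion.
a = 24: σ(24) = 60; 60 ≥ 60.
Hence a = 24 is a counterexample.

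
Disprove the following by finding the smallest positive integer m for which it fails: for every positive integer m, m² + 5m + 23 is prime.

m = 14

We need the least positive integer m for which m² + 5m + 23 is not prime.
For m = 1, 2, 3, 4, …, 11, 12, 13 the conclusion holds.
m = 14: m² + 5m + 23 = 289 = 17 × 17, composite.
Hence m = 14 is a counterexample.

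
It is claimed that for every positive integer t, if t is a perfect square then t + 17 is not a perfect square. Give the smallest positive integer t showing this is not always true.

We need the least positive integer t for which t is a perfect square but t + 17 is a perfect square.
t = 1: 1 + 17 = 18, not a perfect square.
t = 4: 4 + 17 = 21, not a perfect square.
t = 9: 9 + 17 = 26, not a perfect square.
t = 16: 16 + 17 = 33, not a perfect square.
t = 25: 25 + 17 = 42, not a perfect square.
t = 36: 36 + 17 = 53, not a perfect square.
t = 49: 49 + 17 = 66, not a perfect square.
t = 64: 64 = 8² and 64 + 17 = 81 = 9².
Thus t = 64 disproves the claim, and no smaller t works.

t = 64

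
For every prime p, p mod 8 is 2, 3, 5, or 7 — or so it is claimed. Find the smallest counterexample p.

We need the least prime p for which the claim fails.
For p = 2, 3, 5, 7, 11, 13 the conclusion holds.
p = 17: 17 mod 8 = 1 — not in {2, 3, 5, 7}.
Thus p = 17 disproves the claim, and no smaller p works.

p = 17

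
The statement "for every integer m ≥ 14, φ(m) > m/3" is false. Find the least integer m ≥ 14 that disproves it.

A counterexample is any integer m ≥ 14 such that the claim fails; we check each in order.
The first 4 eligible values, up to m = 17, all satisfy the conclusion.
m = 18: φ(18) = 6 and 18/3 = 6, so φ(18) ≤ 18/3.
So m = 18 is the smallest counterexample.

m = 18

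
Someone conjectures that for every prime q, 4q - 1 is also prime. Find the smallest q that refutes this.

q = 2: 4q - 1 = 7, prime.
q = 3: 4q - 1 = 11, prime.
q = 5: 4q - 1 = 19, prime.
q = 7: 4q - 1 = 27 = 3 × 9, not prime.

q = 7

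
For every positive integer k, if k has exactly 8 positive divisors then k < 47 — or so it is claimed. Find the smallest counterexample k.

The first 4 eligible values, up to k = 42, all satisfy the conclusion.
k = 54: τ(54) = 8; 54 ≥ 47.
Thus k = 54 disproves the claim, and no smaller k works.

k = 54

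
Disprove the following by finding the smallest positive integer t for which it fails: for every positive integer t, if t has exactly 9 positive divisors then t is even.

For t = 36, 100, 196 the conclusion holds.
t = 225: divisors of 225: 9 divisors; 225 is odd.
So t = 225 is the smallest counterexample.

t = 225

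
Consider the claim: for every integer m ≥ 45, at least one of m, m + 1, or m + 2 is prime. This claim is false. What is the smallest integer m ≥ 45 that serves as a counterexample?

m = 48

Check each integer m ≥ 45 in order until m, m + 1, m + 2 are all composite.
m = 45: 47 is prime.
m = 46: 47 is prime.
m = 47: 47 is prime.
m = 48: 48 = 2 × 24; 49 = 7 × 7; 50 = 2 × 25 — all composite.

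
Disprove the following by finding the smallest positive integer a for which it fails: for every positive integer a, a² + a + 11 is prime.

Check each positive integer a in order until a² + a + 11 is not prime.
For a = 1, 2, 3, 4, 5, 6, 7, 8, 9 the conclusion holds.
a = 10: a² + a + 11 = 121 = 11 × 11, composite.
Thus a = 10 disproves the claim, and no smaller a works.

a = 10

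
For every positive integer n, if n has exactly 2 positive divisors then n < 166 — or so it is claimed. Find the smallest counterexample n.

Check each positive integer n in order until n has exactly 2 positive divisors but the claim fails.
For n = 2, 3, 5, 7, …, 151, 157, 163 the conclusion holds.
n = 167: τ(167) = 2; 167 ≥ 166.
Hence n = 167 is a counterexample.

n = 167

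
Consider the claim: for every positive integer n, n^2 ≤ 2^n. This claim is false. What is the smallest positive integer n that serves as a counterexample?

n = 1: n^2 = 1 and 2^n = 2, so 1 ≤ 2.
n = 2: n^2 = 4 and 2^n = 4, so 4 ≤ 4.
n = 3: n^2 = 9 and 2^n = 8, so 9 > 8.
Hence n = 3 is a counterexample.

n = 3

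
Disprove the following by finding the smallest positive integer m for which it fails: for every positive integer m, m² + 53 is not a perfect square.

m = 26

A counterexample is any positive integer m such that m² + 53 is a perfect square; we check each in order.
For m = 1, 2, 3, 4, …, 23, 24, 25 the conclusion holds.
m = 26: 26² + 53 = 729 = 27², a perfect square.
Thus m = 26 disproves the claim, and no smaller m works.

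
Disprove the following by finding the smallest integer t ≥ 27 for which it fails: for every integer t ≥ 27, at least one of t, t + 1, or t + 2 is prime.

Check each integer t ≥ 27 in order until t, t + 1, t + 2 are all composite.
For t = 27, 28, 29, 30, 31 the conclusion holds.
t = 32: 32 = 2 × 16; 33 = 3 × 11; 34 = 2 × 17 — all composite.
Hence t = 32 is a counterexample.

t = 32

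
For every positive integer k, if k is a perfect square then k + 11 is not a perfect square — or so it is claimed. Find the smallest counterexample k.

k = 25

We need the least positive integer k for which k is a perfect square but k + 11 is a perfect square.
For k = 1, 4, 9, 16 the conclusion holds.
k = 25: 25 = 5² and 25 + 11 = 36 = 6².
Thus k = 25 disproves the claim, and no smaller k works.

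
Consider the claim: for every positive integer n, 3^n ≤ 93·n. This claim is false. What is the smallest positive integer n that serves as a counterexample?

We need the least positive integer n for which 3^n > 93·n.
n = 1: 3^n = 3 and 93·n = 93, so 3 ≤ 93.
n = 2: 3^n = 9 and 93·n = 186, so 9 ≤ 186.
n = 3: 3^n = 27 and 93·n = 279, so 27 ≤ 279.
n = 4: 3^n = 81 and 93·n = 372, so 81 ≤ 372.
n = 5: 3^n = 243 and 93·n = 465, so 243 ≤ 465.
n = 6: 3^n = 729 and 93·n = 558, so 729 > 558.
Thus n = 6 disproves the claim, and no smaller n works.

n = 6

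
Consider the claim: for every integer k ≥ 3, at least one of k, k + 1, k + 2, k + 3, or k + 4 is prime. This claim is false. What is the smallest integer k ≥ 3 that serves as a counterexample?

k = 24

We need the least integer k ≥ 3 for which k, k + 1, k + 2, k + 3, k + 4 are all composite.
The first 21 eligible values, up to k = 23, all satisfy the conclusion.
k = 24: 24 = 2 × 12; 25 = 5 × 5; 26 = 2 × 13; 27 = 3 × 9; 28 = 2 × 14 — all composite.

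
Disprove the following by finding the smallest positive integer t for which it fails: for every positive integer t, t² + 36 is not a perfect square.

The first 7 eligible values, up to t = 7, all satisfy the conclusion.
t = 8: 8² + 36 = 100 = 10², a perfect square.
Thus t = 8 disproves the claim, and no smaller t works.

t = 8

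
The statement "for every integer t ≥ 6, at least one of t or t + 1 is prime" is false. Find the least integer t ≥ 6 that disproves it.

For t = 6, 7 the conclusion holds.
t = 8: 8 = 2 × 4; 9 = 3 × 3 — both composite.
So t = 8 is the smallest counterexample.

t = 8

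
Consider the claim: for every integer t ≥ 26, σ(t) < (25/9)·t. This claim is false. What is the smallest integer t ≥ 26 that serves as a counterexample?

Check each integer t ≥ 26 in order until the claim fails.
The first 34 eligible values, up to t = 59, all satisfy the conclusion.
t = 60: σ(60) = 168; 168 ≥ 500/3.
Hence t = 60 is a counterexample.

t = 60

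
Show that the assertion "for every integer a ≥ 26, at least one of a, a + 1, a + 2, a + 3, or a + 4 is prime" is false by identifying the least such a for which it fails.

a = 32

We need the least integer a ≥ 26 for which a, a + 1, a + 2, a + 3, a + 4 are all composite.
a = 26: 29 is prime.
a = 27: 29 is prime.
a = 28: 29 is prime.
a = 29: 29 is prime.
a = 30: 31 is prime.
a = 31: 31 is prime.
a = 32: 32 = 2 × 16; 33 = 3 × 11; 34 = 2 × 17; 35 = 5 × 7; 36 = 2 × 18 — all composite.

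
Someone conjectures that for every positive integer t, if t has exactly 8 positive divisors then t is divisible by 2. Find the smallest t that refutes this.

t = 105

For t = 24, 30, 40, 42, …, 88, 102, 104 the conclusion holds.
t = 105: τ(105) = 8; 105 mod 2 = 1.
So t = 105 is the smallest counterexample.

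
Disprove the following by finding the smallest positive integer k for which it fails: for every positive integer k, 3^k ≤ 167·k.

For k = 1, 2, 3, 4, 5, 6 the conclusion holds.
k = 7: 3^k = 2187 and 167·k = 1169, so 2187 > 1169.

k = 7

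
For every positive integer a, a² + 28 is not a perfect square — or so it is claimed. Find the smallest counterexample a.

For a = 1, 2, 3, 4, 5 the conclusion holds.
a = 6: 6² + 28 = 64 = 8², a perfect square.
So a = 6 is the smallest counterexample.

a = 6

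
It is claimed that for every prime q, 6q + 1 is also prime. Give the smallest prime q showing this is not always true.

Check each prime q in order until 6q + 1 is not prime.
The first 7 eligible values, up to q = 17, all satisfy the conclusion.
q = 19: 6q + 1 = 115 = 5 × 23, not prime.

q = 19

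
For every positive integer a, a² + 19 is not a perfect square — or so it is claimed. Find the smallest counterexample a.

a = 9

The first 8 eligible values, up to a = 8, all satisfy the conclusion.
a = 9: 9² + 19 = 100 = 10², a perfect square.
So a = 9 is the smallest counterexample.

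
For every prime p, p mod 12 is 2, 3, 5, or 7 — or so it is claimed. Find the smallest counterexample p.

p = 11

The first 4 eligible values, up to p = 7, all satisfy the conclusion.
p = 11: 11 mod 12 = 11 — not in {2, 3, 5, 7}.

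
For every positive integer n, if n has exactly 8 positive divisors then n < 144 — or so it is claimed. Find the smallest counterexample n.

n = 152

The first 20 eligible values, up to n = 138, all satisfy the conclusion.
n = 152: τ(152) = 8; 152 ≥ 144.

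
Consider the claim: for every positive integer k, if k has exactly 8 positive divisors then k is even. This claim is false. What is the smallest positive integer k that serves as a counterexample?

Check each positive integer k in order until k has exactly 8 positive divisors but k is odd.
For k = 24, 30, 40, 42, …, 88, 102, 104 the conclusion holds.
k = 105: divisors of 105: 1, 3, 5, 7, 15, 21, 35, 105; 105 is odd.

k = 105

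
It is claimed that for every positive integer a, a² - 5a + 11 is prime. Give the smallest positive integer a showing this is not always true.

a = 7

We need the least positive integer a for which a² - 5a + 11 is not prime.
The first 6 eligible values, up to a = 6, all satisfy the conclusion.
a = 7: a² - 5a + 11 = 25 = 5 × 5, composite.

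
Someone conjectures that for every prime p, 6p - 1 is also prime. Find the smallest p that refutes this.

For p = 2, 3, 5, 7 the conclusion holds.
p = 11: 6p - 1 = 65 = 5 × 13, not prime.
Hence p = 11 is a counterexample.

p = 11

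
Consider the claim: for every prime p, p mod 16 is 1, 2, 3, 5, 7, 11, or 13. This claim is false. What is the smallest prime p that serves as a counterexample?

p = 31

For p = 2, 3, 5, 7, 11, 13, 17, 19, 23, 29 the conclusion holds.
p = 31: 31 mod 16 = 15 — not in {1, 2, 3, 5, 7, 11, 13}.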